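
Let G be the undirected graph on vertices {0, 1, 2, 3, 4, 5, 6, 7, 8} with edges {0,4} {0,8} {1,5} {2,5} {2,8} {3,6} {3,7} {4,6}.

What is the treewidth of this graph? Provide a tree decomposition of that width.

Each bag holds 2 vertices, so the decomposition has width 1, which upper-bounds the treewidth. G has an edge, so its treewidth is at least 1. Therefore the treewidth is 1.

Treewidth 1.
One optimal decomposition is:
Bags: B1 = {3, 7}  B2 = {3, 6}  B3 = {4, 6}  B4 = {0, 4}  B5 = {0, 8}  B6 = {2, 8}  B7 = {2, 5}  B8 = {1, 5}
Tree: B1–B2, B2–B3, B3–B4, B4–B5, B5–B6, B6–B7, B7–B8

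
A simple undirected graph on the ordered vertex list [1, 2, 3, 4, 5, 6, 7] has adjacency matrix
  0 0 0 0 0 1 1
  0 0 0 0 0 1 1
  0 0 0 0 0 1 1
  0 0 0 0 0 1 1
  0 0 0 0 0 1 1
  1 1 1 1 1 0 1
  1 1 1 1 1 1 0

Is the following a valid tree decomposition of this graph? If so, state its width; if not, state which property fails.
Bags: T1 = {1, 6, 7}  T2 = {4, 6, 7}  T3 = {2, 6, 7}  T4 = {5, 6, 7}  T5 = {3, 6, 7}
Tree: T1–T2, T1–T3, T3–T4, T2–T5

Yes; width 2.

Checking the three conditions: (i) the bags cover all of {1, 2, 3, 4, 5, 6, 7}; (ii) for each edge, some bag contains both endpoints; (iii) the bags containing any fixed vertex form a subtree. All hold, so the decomposition is valid with width 3 − 1 = 2.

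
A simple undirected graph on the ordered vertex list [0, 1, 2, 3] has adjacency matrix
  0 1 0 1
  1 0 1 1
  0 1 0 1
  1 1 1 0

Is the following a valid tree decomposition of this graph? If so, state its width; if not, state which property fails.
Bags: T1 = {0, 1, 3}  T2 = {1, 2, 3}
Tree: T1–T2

Checking the three conditions: (i) the bags cover all of {0, 1, 2, 3}; (ii) for each edge, some bag contains both endpoints; (iii) the bags containing any fixed vertex form a subtree. All hold, so the decomposition is valid with width 3 − 1 = 2.

Yes; width 2.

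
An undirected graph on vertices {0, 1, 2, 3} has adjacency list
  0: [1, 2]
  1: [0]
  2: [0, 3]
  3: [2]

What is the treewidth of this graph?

A width-1 tree decomposition is:
Bags: B1 = {0, 1}  B2 = {0, 2}  B3 = {2, 3}
Tree: B1–B2, B2–B3
Every bag has size at most 2, so the width is 2 − 1 = 1 and tw(G) ≤ 1. Any graph with an edge has treewidth ≥ 1, and G has the edge 1–0. Combining the bounds, tw(G) = 1.

1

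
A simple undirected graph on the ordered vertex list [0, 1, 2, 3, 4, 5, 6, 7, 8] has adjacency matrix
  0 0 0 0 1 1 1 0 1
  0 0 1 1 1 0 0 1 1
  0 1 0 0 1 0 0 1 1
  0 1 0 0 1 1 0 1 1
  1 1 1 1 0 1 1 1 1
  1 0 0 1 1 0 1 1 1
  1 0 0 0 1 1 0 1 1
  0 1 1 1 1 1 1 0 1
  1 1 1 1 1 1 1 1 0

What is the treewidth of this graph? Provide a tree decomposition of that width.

Treewidth 4.
One such decomposition:
Bags: B1 = {1, 3, 4, 7, 8}  B2 = {3, 4, 5, 7, 8}  B3 = {4, 5, 6, 7, 8}  B4 = {1, 2, 4, 7, 8}  B5 = {0, 4, 5, 6, 8}
Tree: B1–B2, B2–B3, B1–B4, B3–B5

The largest bag has 5 vertices, giving width 4; this decomposition certifies tw(G) ≤ 4. On the other hand G contains the 5-clique {0, 4, 5, 6, 8}. A clique must lie in a single bag of any decomposition, so no decomposition can have width below 4. The upper and lower bounds meet at 4, so that is the treewidth.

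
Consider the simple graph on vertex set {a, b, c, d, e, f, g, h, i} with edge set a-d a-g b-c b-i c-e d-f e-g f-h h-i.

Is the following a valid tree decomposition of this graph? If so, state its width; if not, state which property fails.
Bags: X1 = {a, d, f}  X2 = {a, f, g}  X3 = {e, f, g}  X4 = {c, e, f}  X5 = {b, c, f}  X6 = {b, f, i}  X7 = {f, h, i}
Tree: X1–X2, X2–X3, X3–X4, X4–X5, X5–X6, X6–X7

Yes; width 2.

Every vertex of G appears in some bag (union = {a, b, c, d, e, f, g, h, i}); every edge is covered by a bag; and for each vertex v the set of bags containing v is connected in the bag tree. The decomposition is therefore valid. The largest bag has 3 vertices, so the width is 2.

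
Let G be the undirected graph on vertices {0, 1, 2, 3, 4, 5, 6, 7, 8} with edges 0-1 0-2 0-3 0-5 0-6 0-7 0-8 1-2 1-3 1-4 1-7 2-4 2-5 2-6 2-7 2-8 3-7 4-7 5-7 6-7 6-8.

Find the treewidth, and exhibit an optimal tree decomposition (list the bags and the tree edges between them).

Each bag holds 4 vertices, so the decomposition has width 3, which upper-bounds the treewidth. On the other hand G contains the 4-clique {0, 2, 6, 8}. A clique must lie in a single bag of any decomposition, so no decomposition can have width below 3. Combining the bounds, tw(G) = 3.

Treewidth 3.
One such decomposition:
Bags: B1 = {0, 2, 6, 7}  B2 = {0, 1, 2, 7}  B3 = {0, 2, 5, 7}  B4 = {0, 1, 3, 7}  B5 = {1, 2, 4, 7}  B6 = {0, 2, 6, 8}
Tree: B1–B2, B2–B3, B2–B4, B2–B5, B1–B6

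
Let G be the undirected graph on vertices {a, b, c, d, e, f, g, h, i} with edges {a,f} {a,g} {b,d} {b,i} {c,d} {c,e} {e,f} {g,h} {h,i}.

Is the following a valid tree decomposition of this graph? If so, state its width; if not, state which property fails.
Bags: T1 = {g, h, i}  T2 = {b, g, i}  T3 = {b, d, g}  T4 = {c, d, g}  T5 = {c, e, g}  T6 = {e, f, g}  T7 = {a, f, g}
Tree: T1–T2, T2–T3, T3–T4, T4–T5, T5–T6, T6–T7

Vertex coverage: the bags together contain {a, b, c, d, e, f, g, h, i}, the full vertex set. Edge coverage: each edge of G has both endpoints in at least one bag. Running intersection: for every vertex, the bags containing it form a connected subtree. All three properties hold, so this is a valid tree decomposition of width max|bag| − 1 = 2, and hence tw(G) ≤ 2.

Yes; width 2.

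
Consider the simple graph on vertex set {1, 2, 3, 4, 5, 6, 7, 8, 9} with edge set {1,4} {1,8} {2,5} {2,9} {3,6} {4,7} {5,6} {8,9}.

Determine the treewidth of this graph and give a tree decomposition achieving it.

Each bag holds 2 vertices, so the decomposition has width 1, which upper-bounds the treewidth. G has an edge, so its treewidth is at least 1. Hence tw(G) = 1 exactly.

Treewidth 1.
One optimal decomposition is:
Bags: B1 = {4, 7}  B2 = {1, 4}  B3 = {1, 8}  B4 = {8, 9}  B5 = {2, 9}  B6 = {2, 5}  B7 = {5, 6}  B8 = {3, 6}
Tree: B1–B2, B2–B3, B3–B4, B4–B5, B5–B6, B6–B7, B7–B8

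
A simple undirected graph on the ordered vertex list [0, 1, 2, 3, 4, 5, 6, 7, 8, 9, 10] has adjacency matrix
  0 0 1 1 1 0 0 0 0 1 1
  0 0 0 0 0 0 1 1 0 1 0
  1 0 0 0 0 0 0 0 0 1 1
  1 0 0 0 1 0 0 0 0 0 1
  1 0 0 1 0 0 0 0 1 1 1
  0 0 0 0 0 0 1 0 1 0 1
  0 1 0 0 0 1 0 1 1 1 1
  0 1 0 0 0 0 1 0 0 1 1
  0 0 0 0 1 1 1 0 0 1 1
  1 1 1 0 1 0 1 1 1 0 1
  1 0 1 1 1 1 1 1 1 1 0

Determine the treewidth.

A width-3 tree decomposition is:
Bags: B1 = {6, 8, 9, 10}  B2 = {4, 8, 9, 10}  B3 = {5, 6, 8, 10}  B4 = {0, 4, 9, 10}  B5 = {0, 2, 9, 10}  B6 = {0, 3, 4, 10}  B7 = {6, 7, 9, 10}  B8 = {1, 6, 7, 9}
Tree: B1–B2, B1–B3, B2–B4, B4–B5, B4–B6, B1–B7, B7–B8
The largest bag has 4 vertices, giving width 3; this decomposition certifies tw(G) ≤ 3. Conversely, {1, 6, 7, 9} is a clique of size 4, and the vertices of any clique must share a bag in every tree decomposition; so some bag has ≥ 4 vertices and tw(G) ≥ 3. Therefore the treewidth is 3.

3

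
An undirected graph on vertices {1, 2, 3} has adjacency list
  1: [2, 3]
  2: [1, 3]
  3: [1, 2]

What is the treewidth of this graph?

A width-2 tree decomposition is:
Bags: B1 = {1, 2, 3}
Tree: (single bag)
With just one bag of size 3, the width is 3 − 1 = 2, so tw(G) ≤ 2. Conversely, {1, 2, 3} is a clique of size 3, and the vertices of any clique must share a bag in every tree decomposition; so some bag has ≥ 3 vertices and tw(G) ≥ 2. Hence tw(G) = 2 exactly.

2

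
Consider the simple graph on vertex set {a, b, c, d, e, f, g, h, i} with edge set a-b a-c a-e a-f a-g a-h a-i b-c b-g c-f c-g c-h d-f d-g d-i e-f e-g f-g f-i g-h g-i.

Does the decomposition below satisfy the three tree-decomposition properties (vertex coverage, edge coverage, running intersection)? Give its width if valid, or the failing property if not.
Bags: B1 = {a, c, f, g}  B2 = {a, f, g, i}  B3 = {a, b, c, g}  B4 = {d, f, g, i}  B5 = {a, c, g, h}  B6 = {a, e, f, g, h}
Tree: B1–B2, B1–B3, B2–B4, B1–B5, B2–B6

A tree decomposition must satisfy three properties: every vertex lies in some bag; for every edge, both endpoints lie together in some bag; and for every vertex, the bags containing it form a connected subtree. Here bags containing vertex h are not connected in the tree, so the decomposition is invalid.

No — bags containing vertex h are not connected in the tree.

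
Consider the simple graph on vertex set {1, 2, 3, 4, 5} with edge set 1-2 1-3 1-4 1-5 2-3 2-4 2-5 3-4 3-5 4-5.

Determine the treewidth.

A width-4 tree decomposition is:
Bags: B1 = {1, 2, 3, 4, 5}
Tree: (single bag)
With just one bag of size 5, the width is 5 − 1 = 4, so tw(G) ≤ 4. On the other hand G contains the 5-clique {1, 2, 3, 4, 5}. A clique must lie in a single bag of any decomposition, so no decomposition can have width below 4. Combining the bounds, tw(G) = 4.

4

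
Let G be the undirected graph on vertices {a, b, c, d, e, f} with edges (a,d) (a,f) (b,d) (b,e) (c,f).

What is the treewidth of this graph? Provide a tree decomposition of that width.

Treewidth 1.
One such decomposition:
Bags: B1 = {b, e}  B2 = {b, d}  B3 = {a, d}  B4 = {a, f}  B5 = {c, f}
Tree: B1–B2, B2–B3, B3–B4, B4–B5

The largest bag has 2 vertices, giving width 1; this decomposition certifies tw(G) ≤ 1. Any graph with an edge has treewidth ≥ 1, and G has the edge e–b. Combining the bounds, tw(G) = 1.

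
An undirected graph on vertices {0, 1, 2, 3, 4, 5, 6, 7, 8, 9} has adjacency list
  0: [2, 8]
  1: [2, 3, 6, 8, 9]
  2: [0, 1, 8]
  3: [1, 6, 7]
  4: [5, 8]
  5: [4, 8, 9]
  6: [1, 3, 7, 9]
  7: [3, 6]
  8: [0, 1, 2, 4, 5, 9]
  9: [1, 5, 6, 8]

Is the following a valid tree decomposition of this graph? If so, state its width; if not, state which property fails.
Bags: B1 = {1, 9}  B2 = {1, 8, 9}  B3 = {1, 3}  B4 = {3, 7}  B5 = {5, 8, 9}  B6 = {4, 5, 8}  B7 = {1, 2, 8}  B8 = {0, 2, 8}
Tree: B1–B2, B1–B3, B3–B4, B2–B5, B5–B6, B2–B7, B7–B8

No — vertex 6 appears in no bag.

A tree decomposition must satisfy three properties: every vertex lies in some bag; for every edge, both endpoints lie together in some bag; and for every vertex, the bags containing it form a connected subtree. Here vertex 6 appears in no bag, so the decomposition is invalid.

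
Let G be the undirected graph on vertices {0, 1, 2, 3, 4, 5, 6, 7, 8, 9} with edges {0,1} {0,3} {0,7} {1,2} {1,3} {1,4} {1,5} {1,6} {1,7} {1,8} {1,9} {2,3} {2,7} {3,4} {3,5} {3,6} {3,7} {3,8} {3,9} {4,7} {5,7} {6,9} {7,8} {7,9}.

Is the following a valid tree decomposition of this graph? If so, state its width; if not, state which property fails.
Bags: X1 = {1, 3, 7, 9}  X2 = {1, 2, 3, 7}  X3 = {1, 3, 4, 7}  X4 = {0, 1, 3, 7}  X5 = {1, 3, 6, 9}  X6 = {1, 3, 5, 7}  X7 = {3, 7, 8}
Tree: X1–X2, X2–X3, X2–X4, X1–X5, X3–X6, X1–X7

No — edge (1,8) lies in no bag.

A tree decomposition must satisfy three properties: every vertex lies in some bag; for every edge, both endpoints lie together in some bag; and for every vertex, the bags containing it form a connected subtree. Here edge (1,8) lies in no bag, so the decomposition is invalid.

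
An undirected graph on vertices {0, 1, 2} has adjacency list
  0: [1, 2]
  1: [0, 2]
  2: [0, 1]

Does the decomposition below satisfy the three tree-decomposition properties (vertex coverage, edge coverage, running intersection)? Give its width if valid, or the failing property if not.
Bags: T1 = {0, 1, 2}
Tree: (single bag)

Yes; width 2.

Checking the three conditions: (i) the bags cover all of {0, 1, 2}; (ii) for each edge, some bag contains both endpoints; (iii) the bags containing any fixed vertex form a subtree. All hold, so the decomposition is valid with width 3 − 1 = 2.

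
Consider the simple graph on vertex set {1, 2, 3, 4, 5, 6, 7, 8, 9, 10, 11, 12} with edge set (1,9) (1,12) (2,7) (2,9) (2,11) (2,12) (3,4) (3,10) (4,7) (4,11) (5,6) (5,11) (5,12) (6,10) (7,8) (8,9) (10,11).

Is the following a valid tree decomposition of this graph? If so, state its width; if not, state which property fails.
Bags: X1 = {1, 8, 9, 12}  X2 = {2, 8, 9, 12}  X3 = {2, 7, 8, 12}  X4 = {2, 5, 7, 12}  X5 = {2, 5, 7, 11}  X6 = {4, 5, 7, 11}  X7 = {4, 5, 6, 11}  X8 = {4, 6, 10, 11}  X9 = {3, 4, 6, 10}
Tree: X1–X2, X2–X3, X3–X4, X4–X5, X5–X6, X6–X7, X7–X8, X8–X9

Yes; width 3.

Checking the three conditions: (i) the bags cover all of {1, 2, 3, 4, 5, 6, 7, 8, 9, 10, 11, 12}; (ii) for each edge, some bag contains both endpoints; (iii) the bags containing any fixed vertex form a subtree. All hold, so the decomposition is valid with width 4 − 1 = 3.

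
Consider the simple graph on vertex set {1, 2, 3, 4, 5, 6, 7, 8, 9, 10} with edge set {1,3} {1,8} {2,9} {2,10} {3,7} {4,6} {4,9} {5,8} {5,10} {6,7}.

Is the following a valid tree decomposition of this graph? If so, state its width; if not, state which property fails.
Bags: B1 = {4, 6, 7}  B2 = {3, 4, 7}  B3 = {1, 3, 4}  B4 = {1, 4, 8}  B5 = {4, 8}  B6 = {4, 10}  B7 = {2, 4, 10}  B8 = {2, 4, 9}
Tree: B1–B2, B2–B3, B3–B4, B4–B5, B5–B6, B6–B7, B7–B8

No — vertex 5 appears in no bag.

A tree decomposition must satisfy three properties: every vertex lies in some bag; for every edge, both endpoints lie together in some bag; and for every vertex, the bags containing it form a connected subtree. Here vertex 5 appears in no bag, so the decomposition is invalid.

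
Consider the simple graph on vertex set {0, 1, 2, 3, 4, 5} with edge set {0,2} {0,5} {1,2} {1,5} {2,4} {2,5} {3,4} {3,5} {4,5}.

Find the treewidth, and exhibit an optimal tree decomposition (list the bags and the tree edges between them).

Every bag has size at most 3, so the width is 3 − 1 = 2 and tw(G) ≤ 2. Conversely, {0, 2, 5} is a clique of size 3, and the vertices of any clique must share a bag in every tree decomposition; so some bag has ≥ 3 vertices and tw(G) ≥ 2. Combining the bounds, tw(G) = 2.

Treewidth 2.
One optimal decomposition is:
Bags: B1 = {2, 4, 5}  B2 = {0, 2, 5}  B3 = {3, 4, 5}  B4 = {1, 2, 5}
Tree: B1–B2, B1–B3, B2–B4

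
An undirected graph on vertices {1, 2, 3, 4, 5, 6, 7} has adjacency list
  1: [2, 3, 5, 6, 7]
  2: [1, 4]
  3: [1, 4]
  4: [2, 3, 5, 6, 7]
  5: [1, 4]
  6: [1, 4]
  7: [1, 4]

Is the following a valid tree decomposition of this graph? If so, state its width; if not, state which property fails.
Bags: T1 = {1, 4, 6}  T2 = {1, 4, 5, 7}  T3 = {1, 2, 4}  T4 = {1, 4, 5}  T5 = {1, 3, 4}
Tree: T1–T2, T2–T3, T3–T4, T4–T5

No — bags containing vertex 5 are not connected in the tree.

A tree decomposition must satisfy three properties: every vertex lies in some bag; for every edge, both endpoints lie together in some bag; and for every vertex, the bags containing it form a connected subtree. Here bags containing vertex 5 are not connected in the tree, so the decomposition is invalid.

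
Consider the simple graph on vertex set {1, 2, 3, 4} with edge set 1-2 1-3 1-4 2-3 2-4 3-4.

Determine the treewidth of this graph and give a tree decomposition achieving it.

With just one bag of size 4, the width is 4 − 1 = 3, so tw(G) ≤ 3. Conversely, {1, 2, 3, 4} is a clique of size 4, and the vertices of any clique must share a bag in every tree decomposition; so some bag has ≥ 4 vertices and tw(G) ≥ 3. Therefore the treewidth is 3.

Treewidth 3.
Bags: B1 = {1, 2, 3, 4}
Tree: (single bag)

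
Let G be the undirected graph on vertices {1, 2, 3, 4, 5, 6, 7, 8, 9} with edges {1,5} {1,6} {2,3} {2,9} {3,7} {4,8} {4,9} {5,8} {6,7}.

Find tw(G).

A width-2 tree decomposition is:
Bags: B1 = {2, 4, 9}  B2 = {2, 4, 8}  B3 = {2, 5, 8}  B4 = {1, 2, 5}  B5 = {1, 2, 6}  B6 = {2, 6, 7}  B7 = {2, 3, 7}
Tree: B1–B2, B2–B3, B3–B4, B4–B5, B5–B6, B6–B7
Each bag holds 3 vertices, so the decomposition has width 2, which upper-bounds the treewidth. For the lower bound, G contains the cycle 2–9–4–8–5–1–6–7–3–2, so G is not a forest; only forests have treewidth ≤ 1, hence tw(G) ≥ 2. Combining the bounds, tw(G) = 2.

2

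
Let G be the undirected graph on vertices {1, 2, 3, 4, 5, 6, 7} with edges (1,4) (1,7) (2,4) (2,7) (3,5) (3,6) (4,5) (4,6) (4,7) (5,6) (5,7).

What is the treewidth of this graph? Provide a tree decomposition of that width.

Treewidth 2.
One optimal decomposition is:
Bags: B1 = {4, 5, 6}  B2 = {4, 5, 7}  B3 = {1, 4, 7}  B4 = {3, 5, 6}  B5 = {2, 4, 7}
Tree: B1–B2, B2–B3, B1–B4, B2–B5

Every bag has size at most 3, so the width is 3 − 1 = 2 and tw(G) ≤ 2. Conversely, {3, 5, 6} is a clique of size 3, and the vertices of any clique must share a bag in every tree decomposition; so some bag has ≥ 3 vertices and tw(G) ≥ 2. The upper and lower bounds meet at 2, so that is the treewidth.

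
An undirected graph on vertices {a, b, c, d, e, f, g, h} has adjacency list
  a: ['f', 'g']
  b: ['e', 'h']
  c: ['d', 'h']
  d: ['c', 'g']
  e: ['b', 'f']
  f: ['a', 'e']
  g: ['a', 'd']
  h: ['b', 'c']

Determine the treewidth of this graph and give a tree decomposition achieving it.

Treewidth 2.
One such decomposition:
Bags: B1 = {b, e, f}  B2 = {a, b, f}  B3 = {a, b, g}  B4 = {b, d, g}  B5 = {b, c, d}  B6 = {b, c, h}
Tree: B1–B2, B2–B3, B3–B4, B4–B5, B5–B6

Every bag has size at most 3, so the width is 3 − 1 = 2 and tw(G) ≤ 2. Since b–e–f–a–g–d–c–h–b is a cycle in G, G is not acyclic. Forests are exactly the graphs of treewidth ≤ 1, so tw(G) ≥ 2. Hence tw(G) = 2 exactly.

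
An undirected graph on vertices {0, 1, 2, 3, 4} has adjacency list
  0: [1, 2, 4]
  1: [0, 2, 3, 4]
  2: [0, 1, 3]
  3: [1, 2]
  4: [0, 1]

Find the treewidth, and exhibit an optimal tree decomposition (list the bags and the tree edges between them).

Treewidth 2.
One such decomposition:
Bags: B1 = {0, 1, 2}  B2 = {1, 2, 3}  B3 = {0, 1, 4}
Tree: B1–B2, B1–B3

The largest bag has 3 vertices, giving width 2; this decomposition certifies tw(G) ≤ 2. For the lower bound, the 3 vertices {0, 1, 2} are pairwise adjacent, and any tree decomposition puts a clique entirely inside one bag — forcing width ≥ 2. The upper and lower bounds meet at 2, so that is the treewidth.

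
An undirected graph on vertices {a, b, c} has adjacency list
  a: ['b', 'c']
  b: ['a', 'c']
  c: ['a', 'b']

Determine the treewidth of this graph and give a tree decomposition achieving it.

A single bag containing all 3 vertices is trivially a valid decomposition of width 2. On the other hand G contains the 3-clique {a, b, c}. A clique must lie in a single bag of any decomposition, so no decomposition can have width below 2. The upper and lower bounds meet at 2, so that is the treewidth.

Treewidth 2.
One such decomposition:
Bags: B1 = {a, b, c}
Tree: (single bag)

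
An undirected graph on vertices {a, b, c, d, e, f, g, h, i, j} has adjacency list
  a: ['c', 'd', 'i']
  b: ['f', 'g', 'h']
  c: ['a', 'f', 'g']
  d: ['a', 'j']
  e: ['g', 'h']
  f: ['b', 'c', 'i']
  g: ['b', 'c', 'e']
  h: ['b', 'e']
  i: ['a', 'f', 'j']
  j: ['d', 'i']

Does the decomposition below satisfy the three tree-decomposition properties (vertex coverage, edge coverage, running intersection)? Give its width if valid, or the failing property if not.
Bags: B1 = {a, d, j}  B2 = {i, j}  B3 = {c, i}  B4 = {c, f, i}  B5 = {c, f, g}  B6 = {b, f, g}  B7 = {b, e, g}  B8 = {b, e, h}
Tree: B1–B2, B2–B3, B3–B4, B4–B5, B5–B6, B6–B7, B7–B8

A tree decomposition must satisfy three properties: every vertex lies in some bag; for every edge, both endpoints lie together in some bag; and for every vertex, the bags containing it form a connected subtree. Here edge (a,i) lies in no bag, so the decomposition is invalid.

No — edge (a,i) lies in no bag.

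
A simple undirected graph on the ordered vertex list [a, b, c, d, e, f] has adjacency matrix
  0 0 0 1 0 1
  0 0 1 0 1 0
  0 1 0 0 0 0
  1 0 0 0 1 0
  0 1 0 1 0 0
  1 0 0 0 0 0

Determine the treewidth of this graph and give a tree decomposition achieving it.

Every bag has size at most 2, so the width is 2 − 1 = 1 and tw(G) ≤ 1. Since G has at least one edge (e.g. c–b), it is not an edgeless graph, so tw(G) ≥ 1. Hence tw(G) = 1 exactly.

Treewidth 1.
Bags: B1 = {b, c}  B2 = {b, e}  B3 = {d, e}  B4 = {a, d}  B5 = {a, f}
Tree: B1–B2, B2–B3, B3–B4, B4–B5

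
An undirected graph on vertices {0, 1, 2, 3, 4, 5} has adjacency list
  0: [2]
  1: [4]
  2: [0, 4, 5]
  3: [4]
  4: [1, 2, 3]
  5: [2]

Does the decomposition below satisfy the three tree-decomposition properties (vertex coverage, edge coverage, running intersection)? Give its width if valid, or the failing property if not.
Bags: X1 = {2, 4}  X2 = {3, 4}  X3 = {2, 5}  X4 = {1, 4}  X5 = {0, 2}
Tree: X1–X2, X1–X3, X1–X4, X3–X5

Yes; width 1.

Checking the three conditions: (i) the bags cover all of {0, 1, 2, 3, 4, 5}; (ii) for each edge, some bag contains both endpoints; (iii) the bags containing any fixed vertex form a subtree. All hold, so the decomposition is valid with width 2 − 1 = 1.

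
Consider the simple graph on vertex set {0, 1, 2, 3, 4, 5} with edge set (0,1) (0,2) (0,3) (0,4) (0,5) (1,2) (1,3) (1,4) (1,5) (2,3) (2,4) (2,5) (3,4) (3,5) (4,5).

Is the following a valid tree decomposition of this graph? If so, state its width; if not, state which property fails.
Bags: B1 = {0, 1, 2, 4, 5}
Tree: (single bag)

No — vertex 3 appears in no bag.

A tree decomposition must satisfy three properties: every vertex lies in some bag; for every edge, both endpoints lie together in some bag; and for every vertex, the bags containing it form a connected subtree. Here vertex 3 appears in no bag, so the decomposition is invalid.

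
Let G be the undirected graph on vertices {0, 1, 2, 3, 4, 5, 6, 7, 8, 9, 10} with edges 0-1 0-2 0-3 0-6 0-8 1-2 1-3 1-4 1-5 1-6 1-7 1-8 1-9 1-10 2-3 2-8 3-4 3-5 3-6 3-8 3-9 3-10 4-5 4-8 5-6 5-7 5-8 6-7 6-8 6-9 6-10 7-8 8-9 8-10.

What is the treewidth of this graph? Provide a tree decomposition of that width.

Treewidth 4.
Bags: B1 = {1, 3, 6, 8, 10}  B2 = {1, 3, 5, 6, 8}  B3 = {0, 1, 3, 6, 8}  B4 = {1, 3, 4, 5, 8}  B5 = {0, 1, 2, 3, 8}  B6 = {1, 3, 6, 8, 9}  B7 = {1, 5, 6, 7, 8}
Tree: B1–B2, B2–B3, B2–B4, B3–B5, B1–B6, B2–B7

Each bag holds 5 vertices, so the decomposition has width 4, which upper-bounds the treewidth. On the other hand G contains the 5-clique {0, 1, 2, 3, 8}. A clique must lie in a single bag of any decomposition, so no decomposition can have width below 4. Therefore the treewidth is 4.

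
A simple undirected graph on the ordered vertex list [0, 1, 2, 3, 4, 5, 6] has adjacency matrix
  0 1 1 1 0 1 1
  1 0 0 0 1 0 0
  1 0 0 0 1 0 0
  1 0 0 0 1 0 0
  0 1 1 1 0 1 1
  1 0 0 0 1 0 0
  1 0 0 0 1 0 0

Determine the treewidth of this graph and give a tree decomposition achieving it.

The largest bag has 3 vertices, giving width 2; this decomposition certifies tw(G) ≤ 2. Since 4–5–0–3–4 is a cycle in G, G is not acyclic. Forests are exactly the graphs of treewidth ≤ 1, so tw(G) ≥ 2. The upper and lower bounds meet at 2, so that is the treewidth.

Treewidth 2.
One optimal decomposition is:
Bags: B1 = {0, 4, 5}  B2 = {0, 3, 4}  B3 = {0, 4, 6}  B4 = {0, 2, 4}  B5 = {0, 1, 4}
Tree: B1–B2, B2–B3, B3–B4, B4–B5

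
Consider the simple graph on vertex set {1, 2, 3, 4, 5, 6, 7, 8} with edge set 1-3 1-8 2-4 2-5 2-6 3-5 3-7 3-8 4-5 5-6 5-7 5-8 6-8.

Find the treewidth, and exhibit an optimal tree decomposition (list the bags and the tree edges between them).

Each bag holds 3 vertices, so the decomposition has width 2, which upper-bounds the treewidth. Conversely, {1, 3, 8} is a clique of size 3, and the vertices of any clique must share a bag in every tree decomposition; so some bag has ≥ 3 vertices and tw(G) ≥ 2. Hence tw(G) = 2 exactly.

Treewidth 2.
Bags: B1 = {2, 5, 6}  B2 = {5, 6, 8}  B3 = {3, 5, 8}  B4 = {2, 4, 5}  B5 = {1, 3, 8}  B6 = {3, 5, 7}
Tree: B1–B2, B2–B3, B1–B4, B3–B5, B3–B6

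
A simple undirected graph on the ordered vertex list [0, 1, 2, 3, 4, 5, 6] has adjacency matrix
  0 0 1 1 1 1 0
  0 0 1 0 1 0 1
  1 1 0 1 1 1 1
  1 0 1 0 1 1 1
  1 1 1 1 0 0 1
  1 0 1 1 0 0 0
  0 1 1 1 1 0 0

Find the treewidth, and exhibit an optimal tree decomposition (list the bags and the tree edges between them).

Treewidth 3.
Bags: B1 = {1, 2, 4, 6}  B2 = {2, 3, 4, 6}  B3 = {0, 2, 3, 4}  B4 = {0, 2, 3, 5}
Tree: B1–B2, B2–B3, B3–B4

Every bag has size at most 4, so the width is 4 − 1 = 3 and tw(G) ≤ 3. Conversely, {1, 2, 4, 6} is a clique of size 4, and the vertices of any clique must share a bag in every tree decomposition; so some bag has ≥ 4 vertices and tw(G) ≥ 3. Hence tw(G) = 3 exactly.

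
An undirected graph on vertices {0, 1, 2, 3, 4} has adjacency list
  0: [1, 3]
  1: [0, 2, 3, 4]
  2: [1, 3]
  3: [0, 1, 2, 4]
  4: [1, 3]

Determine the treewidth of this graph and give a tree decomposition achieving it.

Treewidth 2.
Bags: B1 = {1, 2, 3}  B2 = {1, 3, 4}  B3 = {0, 1, 3}
Tree: B1–B2, B2–B3

Every bag has size at most 3, so the width is 3 − 1 = 2 and tw(G) ≤ 2. On the other hand G contains the 3-clique {0, 1, 3}. A clique must lie in a single bag of any decomposition, so no decomposition can have width below 2. Combining the bounds, tw(G) = 2.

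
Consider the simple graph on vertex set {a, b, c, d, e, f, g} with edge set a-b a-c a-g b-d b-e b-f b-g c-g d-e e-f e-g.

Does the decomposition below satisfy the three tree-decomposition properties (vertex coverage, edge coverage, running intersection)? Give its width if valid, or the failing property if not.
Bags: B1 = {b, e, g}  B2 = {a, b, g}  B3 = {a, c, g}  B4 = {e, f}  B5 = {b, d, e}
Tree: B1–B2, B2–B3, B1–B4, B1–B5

No — edge (b,f) lies in no bag.

A tree decomposition must satisfy three properties: every vertex lies in some bag; for every edge, both endpoints lie together in some bag; and for every vertex, the bags containing it form a connected subtree. Here edge (b,f) lies in no bag, so the decomposition is invalid.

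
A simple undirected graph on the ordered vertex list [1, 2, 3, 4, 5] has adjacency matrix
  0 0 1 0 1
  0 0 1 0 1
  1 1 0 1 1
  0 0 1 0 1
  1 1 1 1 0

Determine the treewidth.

A width-2 tree decomposition is:
Bags: B1 = {3, 4, 5}  B2 = {1, 3, 5}  B3 = {2, 3, 5}
Tree: B1–B2, B1–B3
Every bag has size at most 3, so the width is 3 − 1 = 2 and tw(G) ≤ 2. Conversely, {1, 3, 5} is a clique of size 3, and the vertices of any clique must share a bag in every tree decomposition; so some bag has ≥ 3 vertices and tw(G) ≥ 2. Hence tw(G) = 2 exactly.

2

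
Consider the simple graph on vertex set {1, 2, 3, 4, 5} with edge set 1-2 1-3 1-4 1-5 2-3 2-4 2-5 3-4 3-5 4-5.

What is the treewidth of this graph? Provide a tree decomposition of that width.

A single bag containing all 5 vertices is trivially a valid decomposition of width 4. On the other hand G contains the 5-clique {1, 2, 3, 4, 5}. A clique must lie in a single bag of any decomposition, so no decomposition can have width below 4. Therefore the treewidth is 4.

Treewidth 4.
Bags: B1 = {1, 2, 3, 4, 5}
Tree: (single bag)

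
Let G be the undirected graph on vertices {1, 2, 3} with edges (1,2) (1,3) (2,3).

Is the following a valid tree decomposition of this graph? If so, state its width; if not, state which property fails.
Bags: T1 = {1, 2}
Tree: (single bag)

No — vertex 3 appears in no bag.

A tree decomposition must satisfy three properties: every vertex lies in some bag; for every edge, both endpoints lie together in some bag; and for every vertex, the bags containing it form a connected subtree. Here vertex 3 appears in no bag, so the decomposition is invalid.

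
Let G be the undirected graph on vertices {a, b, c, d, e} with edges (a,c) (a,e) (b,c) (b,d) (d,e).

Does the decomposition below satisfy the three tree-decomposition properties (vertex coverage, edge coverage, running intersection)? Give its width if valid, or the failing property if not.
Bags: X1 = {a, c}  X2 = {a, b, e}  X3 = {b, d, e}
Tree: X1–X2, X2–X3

No — edge (b,c) lies in no bag.

A tree decomposition must satisfy three properties: every vertex lies in some bag; for every edge, both endpoints lie together in some bag; and for every vertex, the bags containing it form a connected subtree. Here edge (b,c) lies in no bag, so the decomposition is invalid.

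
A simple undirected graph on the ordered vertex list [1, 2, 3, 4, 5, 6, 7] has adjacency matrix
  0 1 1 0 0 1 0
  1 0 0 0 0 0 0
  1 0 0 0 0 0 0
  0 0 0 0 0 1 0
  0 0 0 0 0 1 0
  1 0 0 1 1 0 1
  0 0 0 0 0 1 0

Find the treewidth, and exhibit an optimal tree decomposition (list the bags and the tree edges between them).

Treewidth 1.
One such decomposition:
Bags: B1 = {1, 2}  B2 = {1, 6}  B3 = {4, 6}  B4 = {6, 7}  B5 = {5, 6}  B6 = {1, 3}
Tree: B1–B2, B2–B3, B3–B4, B3–B5, B1–B6

Each bag holds 2 vertices, so the decomposition has width 1, which upper-bounds the treewidth. Any graph with an edge has treewidth ≥ 1, and G has the edge 2–1. Combining the bounds, tw(G) = 1.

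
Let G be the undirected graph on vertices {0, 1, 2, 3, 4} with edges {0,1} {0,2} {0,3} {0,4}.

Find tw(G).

A width-1 tree decomposition is:
Bags: B1 = {0, 1}  B2 = {0, 2}  B3 = {0, 3}  B4 = {0, 4}
Tree: B1–B2, B2–B3, B1–B4
Every bag has size at most 2, so the width is 2 − 1 = 1 and tw(G) ≤ 1. G has an edge, so its treewidth is at least 1. Combining the bounds, tw(G) = 1.

1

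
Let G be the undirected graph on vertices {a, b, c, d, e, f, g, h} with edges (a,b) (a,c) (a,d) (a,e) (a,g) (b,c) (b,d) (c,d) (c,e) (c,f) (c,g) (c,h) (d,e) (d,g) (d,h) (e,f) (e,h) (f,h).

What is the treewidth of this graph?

3

A width-3 tree decomposition is:
Bags: B1 = {a, c, d, e}  B2 = {c, d, e, h}  B3 = {a, c, d, g}  B4 = {c, e, f, h}  B5 = {a, b, c, d}
Tree: B1–B2, B1–B3, B2–B4, B3–B5
Every bag has size at most 4, so the width is 4 − 1 = 3 and tw(G) ≤ 3. Conversely, {c, d, e, h} is a clique of size 4, and the vertices of any clique must share a bag in every tree decomposition; so some bag has ≥ 4 vertices and tw(G) ≥ 3. Combining the bounds, tw(G) = 3.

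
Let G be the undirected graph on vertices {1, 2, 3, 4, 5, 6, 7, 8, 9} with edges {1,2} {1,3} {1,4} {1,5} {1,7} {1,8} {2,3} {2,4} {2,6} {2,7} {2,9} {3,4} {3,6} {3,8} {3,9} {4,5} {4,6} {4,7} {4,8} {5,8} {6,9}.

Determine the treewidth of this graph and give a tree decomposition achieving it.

Treewidth 3.
One optimal decomposition is:
Bags: B1 = {1, 3, 4, 8}  B2 = {1, 4, 5, 8}  B3 = {1, 2, 3, 4}  B4 = {1, 2, 4, 7}  B5 = {2, 3, 4, 6}  B6 = {2, 3, 6, 9}
Tree: B1–B2, B1–B3, B3–B4, B3–B5, B5–B6

The largest bag has 4 vertices, giving width 3; this decomposition certifies tw(G) ≤ 3. Conversely, {2, 3, 6, 9} is a clique of size 4, and the vertices of any clique must share a bag in every tree decomposition; so some bag has ≥ 4 vertices and tw(G) ≥ 3. Hence tw(G) = 3 exactly.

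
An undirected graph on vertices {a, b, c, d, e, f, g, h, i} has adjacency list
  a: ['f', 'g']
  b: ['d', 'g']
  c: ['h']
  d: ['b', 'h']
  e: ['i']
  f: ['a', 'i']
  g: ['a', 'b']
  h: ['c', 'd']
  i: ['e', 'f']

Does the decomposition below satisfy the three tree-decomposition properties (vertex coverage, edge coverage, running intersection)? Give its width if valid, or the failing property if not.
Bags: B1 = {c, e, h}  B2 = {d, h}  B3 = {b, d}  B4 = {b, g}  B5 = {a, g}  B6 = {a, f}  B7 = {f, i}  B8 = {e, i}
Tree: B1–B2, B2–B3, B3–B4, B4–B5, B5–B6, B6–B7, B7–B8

A tree decomposition must satisfy three properties: every vertex lies in some bag; for every edge, both endpoints lie together in some bag; and for every vertex, the bags containing it form a connected subtree. Here bags containing vertex e are not connected in the tree, so the decomposition is invalid.

No — bags containing vertex e are not connected in the tree.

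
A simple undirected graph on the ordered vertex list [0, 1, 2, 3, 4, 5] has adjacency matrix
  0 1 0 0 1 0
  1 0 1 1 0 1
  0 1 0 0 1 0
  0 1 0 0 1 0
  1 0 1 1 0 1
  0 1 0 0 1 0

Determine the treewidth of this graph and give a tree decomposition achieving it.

Every bag has size at most 3, so the width is 3 − 1 = 2 and tw(G) ≤ 2. Since 4–2–1–0–4 is a cycle in G, G is not acyclic. Forests are exactly the graphs of treewidth ≤ 1, so tw(G) ≥ 2. Therefore the treewidth is 2.

Treewidth 2.
One such decomposition:
Bags: B1 = {1, 2, 4}  B2 = {0, 1, 4}  B3 = {1, 3, 4}  B4 = {1, 4, 5}
Tree: B1–B2, B2–B3, B3–B4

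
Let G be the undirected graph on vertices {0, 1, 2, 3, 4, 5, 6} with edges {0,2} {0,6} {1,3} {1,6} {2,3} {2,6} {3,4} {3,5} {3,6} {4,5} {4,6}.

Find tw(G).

A width-2 tree decomposition is:
Bags: B1 = {2, 3, 6}  B2 = {3, 4, 6}  B3 = {1, 3, 6}  B4 = {3, 4, 5}  B5 = {0, 2, 6}
Tree: B1–B2, B1–B3, B2–B4, B1–B5
Each bag holds 3 vertices, so the decomposition has width 2, which upper-bounds the treewidth. On the other hand G contains the 3-clique {0, 2, 6}. A clique must lie in a single bag of any decomposition, so no decomposition can have width below 2. Therefore the treewidth is 2.

2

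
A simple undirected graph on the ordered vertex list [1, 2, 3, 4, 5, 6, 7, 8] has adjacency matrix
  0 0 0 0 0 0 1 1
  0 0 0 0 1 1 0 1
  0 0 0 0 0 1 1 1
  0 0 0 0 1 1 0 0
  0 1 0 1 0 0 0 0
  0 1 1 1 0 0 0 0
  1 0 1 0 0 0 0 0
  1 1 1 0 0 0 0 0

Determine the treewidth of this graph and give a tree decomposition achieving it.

Every bag has size at most 3, so the width is 3 − 1 = 2 and tw(G) ≤ 2. Since 4–5–2–6–4 is a cycle in G, G is not acyclic. Forests are exactly the graphs of treewidth ≤ 1, so tw(G) ≥ 2. Therefore the treewidth is 2.

Treewidth 2.
One optimal decomposition is:
Bags: B1 = {4, 5, 6}  B2 = {2, 5, 6}  B3 = {2, 3, 6}  B4 = {2, 3, 8}  B5 = {3, 7, 8}  B6 = {1, 7, 8}
Tree: B1–B2, B2–B3, B3–B4, B4–B5, B5–B6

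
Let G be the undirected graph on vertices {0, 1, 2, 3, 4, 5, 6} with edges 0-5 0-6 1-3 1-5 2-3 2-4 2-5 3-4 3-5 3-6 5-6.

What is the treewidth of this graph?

A width-2 tree decomposition is:
Bags: B1 = {2, 3, 5}  B2 = {2, 3, 4}  B3 = {3, 5, 6}  B4 = {1, 3, 5}  B5 = {0, 5, 6}
Tree: B1–B2, B1–B3, B3–B4, B3–B5
The largest bag has 3 vertices, giving width 2; this decomposition certifies tw(G) ≤ 2. On the other hand G contains the 3-clique {0, 5, 6}. A clique must lie in a single bag of any decomposition, so no decomposition can have width below 2. Hence tw(G) = 2 exactly.

2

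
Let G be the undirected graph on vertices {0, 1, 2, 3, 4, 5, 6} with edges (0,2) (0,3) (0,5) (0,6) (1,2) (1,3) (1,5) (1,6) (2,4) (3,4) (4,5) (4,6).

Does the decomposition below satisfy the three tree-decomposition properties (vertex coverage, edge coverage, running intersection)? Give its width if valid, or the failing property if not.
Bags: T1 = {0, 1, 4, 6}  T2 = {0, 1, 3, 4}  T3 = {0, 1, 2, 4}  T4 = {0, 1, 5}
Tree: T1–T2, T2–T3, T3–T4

No — edge (4,5) lies in no bag.

A tree decomposition must satisfy three properties: every vertex lies in some bag; for every edge, both endpoints lie together in some bag; and for every vertex, the bags containing it form a connected subtree. Here edge (4,5) lies in no bag, so the decomposition is invalid.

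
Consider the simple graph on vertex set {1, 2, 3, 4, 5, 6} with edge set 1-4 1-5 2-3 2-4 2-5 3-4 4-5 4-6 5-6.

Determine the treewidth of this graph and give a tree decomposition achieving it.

Each bag holds 3 vertices, so the decomposition has width 2, which upper-bounds the treewidth. For the lower bound, the 3 vertices {2, 3, 4} are pairwise adjacent, and any tree decomposition puts a clique entirely inside one bag — forcing width ≥ 2. Hence tw(G) = 2 exactly.

Treewidth 2.
One such decomposition:
Bags: B1 = {2, 3, 4}  B2 = {2, 4, 5}  B3 = {4, 5, 6}  B4 = {1, 4, 5}
Tree: B1–B2, B2–B3, B3–B4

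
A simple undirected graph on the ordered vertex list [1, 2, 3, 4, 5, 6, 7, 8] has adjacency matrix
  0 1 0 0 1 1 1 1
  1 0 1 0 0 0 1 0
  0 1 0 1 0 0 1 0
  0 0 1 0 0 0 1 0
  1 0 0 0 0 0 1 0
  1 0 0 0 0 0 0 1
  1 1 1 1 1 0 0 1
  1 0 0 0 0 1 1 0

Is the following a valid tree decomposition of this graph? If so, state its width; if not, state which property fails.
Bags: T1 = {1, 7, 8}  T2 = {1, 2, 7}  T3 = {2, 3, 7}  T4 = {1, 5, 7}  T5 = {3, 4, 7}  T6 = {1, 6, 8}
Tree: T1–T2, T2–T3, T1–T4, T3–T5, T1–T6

Yes; width 2.

Every vertex of G appears in some bag (union = {1, 2, 3, 4, 5, 6, 7, 8}); every edge is covered by a bag; and for each vertex v the set of bags containing v is connected in the bag tree. The decomposition is therefore valid. The largest bag has 3 vertices, so the width is 2.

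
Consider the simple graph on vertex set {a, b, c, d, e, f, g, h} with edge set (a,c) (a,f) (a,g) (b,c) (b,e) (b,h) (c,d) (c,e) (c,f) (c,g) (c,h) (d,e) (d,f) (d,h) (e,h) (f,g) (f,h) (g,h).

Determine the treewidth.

A width-3 tree decomposition is:
Bags: B1 = {c, d, f, h}  B2 = {c, f, g, h}  B3 = {c, d, e, h}  B4 = {b, c, e, h}  B5 = {a, c, f, g}
Tree: B1–B2, B1–B3, B3–B4, B2–B5
Each bag holds 4 vertices, so the decomposition has width 3, which upper-bounds the treewidth. On the other hand G contains the 4-clique {c, d, e, h}. A clique must lie in a single bag of any decomposition, so no decomposition can have width below 3. Therefore the treewidth is 3.

3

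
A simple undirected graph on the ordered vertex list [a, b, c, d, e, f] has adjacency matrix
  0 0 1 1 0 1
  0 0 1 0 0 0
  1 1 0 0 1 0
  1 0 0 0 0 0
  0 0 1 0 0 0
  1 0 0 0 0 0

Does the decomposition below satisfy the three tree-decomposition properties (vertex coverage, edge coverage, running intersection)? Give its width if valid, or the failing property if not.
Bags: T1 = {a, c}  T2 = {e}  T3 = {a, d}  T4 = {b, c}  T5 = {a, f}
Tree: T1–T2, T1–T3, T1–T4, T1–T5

A tree decomposition must satisfy three properties: every vertex lies in some bag; for every edge, both endpoints lie together in some bag; and for every vertex, the bags containing it form a connected subtree. Here edge (c,e) lies in no bag, so the decomposition is invalid.

No — edge (c,e) lies in no bag.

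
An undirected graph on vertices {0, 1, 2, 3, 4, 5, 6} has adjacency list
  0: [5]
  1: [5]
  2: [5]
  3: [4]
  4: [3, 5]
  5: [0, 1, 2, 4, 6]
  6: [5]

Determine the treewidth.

1

A width-1 tree decomposition is:
Bags: B1 = {0, 5}  B2 = {1, 5}  B3 = {4, 5}  B4 = {2, 5}  B5 = {5, 6}  B6 = {3, 4}
Tree: B1–B2, B2–B3, B3–B4, B4–B5, B3–B6
The largest bag has 2 vertices, giving width 1; this decomposition certifies tw(G) ≤ 1. Since G has at least one edge (e.g. 0–5), it is not an edgeless graph, so tw(G) ≥ 1. Therefore the treewidth is 1.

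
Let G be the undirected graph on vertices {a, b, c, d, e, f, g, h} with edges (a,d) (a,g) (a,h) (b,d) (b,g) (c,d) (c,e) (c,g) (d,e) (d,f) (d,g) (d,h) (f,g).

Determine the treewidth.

2

A width-2 tree decomposition is:
Bags: B1 = {a, d, g}  B2 = {b, d, g}  B3 = {c, d, g}  B4 = {c, d, e}  B5 = {d, f, g}  B6 = {a, d, h}
Tree: B1–B2, B1–B3, B3–B4, B3–B5, B1–B6
Every bag has size at most 3, so the width is 3 − 1 = 2 and tw(G) ≤ 2. For the lower bound, the 3 vertices {d, f, g} are pairwise adjacent, and any tree decomposition puts a clique entirely inside one bag — forcing width ≥ 2. Therefore the treewidth is 2.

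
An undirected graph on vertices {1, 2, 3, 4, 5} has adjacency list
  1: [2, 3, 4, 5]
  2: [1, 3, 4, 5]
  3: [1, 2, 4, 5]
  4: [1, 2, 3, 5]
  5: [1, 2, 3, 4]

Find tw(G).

A width-4 tree decomposition is:
Bags: B1 = {1, 2, 3, 4, 5}
Tree: (single bag)
A single bag containing all 5 vertices is trivially a valid decomposition of width 4. On the other hand G contains the 5-clique {1, 2, 3, 4, 5}. A clique must lie in a single bag of any decomposition, so no decomposition can have width below 4. Combining the bounds, tw(G) = 4.

4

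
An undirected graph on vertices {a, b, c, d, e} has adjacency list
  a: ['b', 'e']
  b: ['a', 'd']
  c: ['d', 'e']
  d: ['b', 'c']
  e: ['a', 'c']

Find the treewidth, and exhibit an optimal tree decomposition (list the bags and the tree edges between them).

Treewidth 2.
One optimal decomposition is:
Bags: B1 = {c, d, e}  B2 = {b, d, e}  B3 = {a, b, e}
Tree: B1–B2, B2–B3

Each bag holds 3 vertices, so the decomposition has width 2, which upper-bounds the treewidth. Since e–c–d–b–a–e is a cycle in G, G is not acyclic. Forests are exactly the graphs of treewidth ≤ 1, so tw(G) ≥ 2. Hence tw(G) = 2 exactly.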